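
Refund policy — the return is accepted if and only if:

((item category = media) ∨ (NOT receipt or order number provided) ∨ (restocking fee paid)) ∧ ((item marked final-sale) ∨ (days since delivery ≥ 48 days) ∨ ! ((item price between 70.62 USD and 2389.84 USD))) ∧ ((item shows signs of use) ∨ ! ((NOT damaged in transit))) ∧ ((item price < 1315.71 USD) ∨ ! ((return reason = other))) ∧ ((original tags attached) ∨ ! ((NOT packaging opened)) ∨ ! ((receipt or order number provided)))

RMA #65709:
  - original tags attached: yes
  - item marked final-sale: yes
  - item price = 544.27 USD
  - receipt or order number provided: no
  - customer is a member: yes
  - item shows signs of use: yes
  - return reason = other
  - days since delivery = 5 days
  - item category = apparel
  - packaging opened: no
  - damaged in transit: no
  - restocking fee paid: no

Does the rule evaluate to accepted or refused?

Accepted

Atomic conditions:
  item category = media: apparel == media is false
  NOT receipt or order number provided: no → true
  restocking fee paid: no → false
  item marked final-sale: yes → true
  days since delivery ≥ 48 days: 5 ≥ 48 is false
  item price between 70.62 USD and 2389.84 USD: 544.27 in [70.62, 2389.84] is true
  item shows signs of use: yes → true
  NOT damaged in transit: no → true
  item price < 1315.71 USD: 544.27 < 1315.71 is true
  return reason = other: other == other is true
  original tags attached: yes → true
  NOT packaging opened: no → true
  receipt or order number provided: no → false
Combine:
[1] false OR true OR false = true
[2.3] NOT true = false
[2] true OR false OR false = true
[3.2] NOT true = false
[3] true OR false = true
[4.2] NOT true = false
[4] true OR false = true
[5.2] NOT true = false
[5.3] NOT false = true
[5] true OR false OR true = true
[root] true AND true AND true AND true AND true = true
Overall: true → accepted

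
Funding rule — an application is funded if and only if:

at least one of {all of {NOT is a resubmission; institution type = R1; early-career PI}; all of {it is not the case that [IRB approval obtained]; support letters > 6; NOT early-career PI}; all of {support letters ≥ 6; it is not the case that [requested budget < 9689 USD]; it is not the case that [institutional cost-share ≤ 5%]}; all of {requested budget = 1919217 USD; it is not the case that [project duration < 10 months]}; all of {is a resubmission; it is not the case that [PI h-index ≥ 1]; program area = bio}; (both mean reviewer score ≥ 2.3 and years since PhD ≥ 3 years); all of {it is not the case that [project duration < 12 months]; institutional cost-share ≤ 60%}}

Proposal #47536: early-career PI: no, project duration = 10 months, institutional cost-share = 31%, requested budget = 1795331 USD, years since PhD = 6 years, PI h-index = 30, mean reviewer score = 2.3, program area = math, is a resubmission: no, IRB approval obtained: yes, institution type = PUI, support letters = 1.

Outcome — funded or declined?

Atomic conditions:
  NOT is a resubmission: no → true
  institution type = R1: PUI == R1 is false
  early-career PI: no → false
  IRB approval obtained: yes → true
  support letters > 6: 1 > 6 is false
  NOT early-career PI: no → true
  support letters ≥ 6: 1 ≥ 6 is false
  requested budget < 9689 USD: 1795331 < 9689 is false
  institutional cost-share ≤ 5%: 31 ≤ 5 is false
  requested budget = 1919217 USD: 1795331 == 1919217 is false
  project duration < 10 months: 10 < 10 is false
  is a resubmission: no → false
  PI h-index ≥ 1: 30 ≥ 1 is true
  program area = bio: math == bio is false
  mean reviewer score ≥ 2.3: 2.3 ≥ 2.3 is true
  years since PhD ≥ 3 years: 6 ≥ 3 is true
  project duration < 12 months: 10 < 12 is true
  institutional cost-share ≤ 60%: 31 ≤ 60 is true
Combine:
[1] true AND false AND false = false
[2.1] NOT true = false
[2] false AND false AND true = false
[3.2] NOT false = true
[3.3] NOT false = true
[3] false AND true AND true = false
[4.2] NOT false = true
[4] false AND true = false
[5.2] NOT true = false
[5] false AND false AND false = false
[6] true AND true = true
[7.1] NOT true = false
[7] false AND true = false
[root] false OR false OR false OR false OR false OR true OR false = true
Overall: true → funded

Funded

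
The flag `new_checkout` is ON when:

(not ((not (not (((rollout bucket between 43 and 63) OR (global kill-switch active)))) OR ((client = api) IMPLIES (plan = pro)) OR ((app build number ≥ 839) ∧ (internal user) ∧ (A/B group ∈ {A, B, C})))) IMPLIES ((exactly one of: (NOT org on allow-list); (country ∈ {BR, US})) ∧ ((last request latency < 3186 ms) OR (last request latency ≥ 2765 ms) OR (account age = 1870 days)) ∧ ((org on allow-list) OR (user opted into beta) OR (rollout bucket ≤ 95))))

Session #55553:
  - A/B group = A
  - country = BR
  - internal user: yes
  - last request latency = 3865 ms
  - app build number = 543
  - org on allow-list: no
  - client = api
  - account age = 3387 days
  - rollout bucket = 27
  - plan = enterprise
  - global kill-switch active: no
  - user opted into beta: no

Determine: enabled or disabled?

Atomic conditions:
  rollout bucket between 43 and 63: 27 in [43, 63] is false
  global kill-switch active: no → false
  client = api: api == api is true
  plan = pro: enterprise == pro is false
  app build number ≥ 839: 543 ≥ 839 is false
  internal user: yes → true
  A/B group ∈ {A, B, C}: A is in the set → true
  NOT org on allow-list: no → true
  country ∈ {BR, US}: BR is in the set → true
  last request latency < 3186 ms: 3865 < 3186 is false
  last request latency ≥ 2765 ms: 3865 ≥ 2765 is true
  account age = 1870 days: 3387 == 1870 is false
  org on allow-list: no → false
  user opted into beta: no → false
  rollout bucket ≤ 95: 27 ≤ 95 is true
Combine:
[1.1.1.1.1] false OR false = false
[1.1.1.1] NOT false = true
[1.1.1] NOT true = false
[1.1.2] true → false = false
[1.1.3] false AND true AND true = false
[1.1] false OR false OR false = false
[1] NOT false = true
[2.1] exactly-one(true, true) = false
[2.2] false OR true OR false = true
[2.3] false OR false OR true = true
[2] false AND true AND true = false
[root] true → false = false
Overall: false → disabled

Disabled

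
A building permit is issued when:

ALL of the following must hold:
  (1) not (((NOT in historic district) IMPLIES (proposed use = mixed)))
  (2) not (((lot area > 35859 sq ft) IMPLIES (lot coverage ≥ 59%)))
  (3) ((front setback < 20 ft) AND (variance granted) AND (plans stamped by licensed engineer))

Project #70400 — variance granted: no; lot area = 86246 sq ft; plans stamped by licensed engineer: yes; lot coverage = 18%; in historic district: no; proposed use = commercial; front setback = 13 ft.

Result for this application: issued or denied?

Atomic conditions:
  NOT in historic district: no → true
  proposed use = mixed: commercial == mixed is false
  lot area > 35859 sq ft: 86246 > 35859 is true
  lot coverage ≥ 59%: 18 ≥ 59 is false
  front setback < 20 ft: 13 < 20 is true
  variance granted: no → false
  plans stamped by licensed engineer: yes → true
Combine:
[1.1] true → false = false
[1] NOT false = true
[2.1] true → false = false
[2] NOT false = true
[3] true AND false AND true = false
[root] true AND true AND false = false
Overall: false → denied

Denied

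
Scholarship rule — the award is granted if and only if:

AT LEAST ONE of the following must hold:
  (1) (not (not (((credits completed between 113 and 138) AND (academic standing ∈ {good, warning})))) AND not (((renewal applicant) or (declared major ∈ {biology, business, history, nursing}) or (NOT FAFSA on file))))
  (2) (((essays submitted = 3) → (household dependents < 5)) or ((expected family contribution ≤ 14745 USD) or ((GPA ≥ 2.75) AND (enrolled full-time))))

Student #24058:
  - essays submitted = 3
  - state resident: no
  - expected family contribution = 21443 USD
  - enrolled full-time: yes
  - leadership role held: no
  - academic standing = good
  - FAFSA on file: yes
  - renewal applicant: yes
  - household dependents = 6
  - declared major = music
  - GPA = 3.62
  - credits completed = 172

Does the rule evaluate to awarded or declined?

Atomic conditions:
  credits completed between 113 and 138: 172 in [113, 138] is false
  academic standing ∈ {good, warning}: good is in the set → true
  renewal applicant: yes → true
  declared major ∈ {biology, business, history, nursing}: music is not in the set → false
  NOT FAFSA on file: yes → false
  essays submitted = 3: 3 == 3 is true
  household dependents < 5: 6 < 5 is false
  expected family contribution ≤ 14745 USD: 21443 ≤ 14745 is false
  GPA ≥ 2.75: 3.62 ≥ 2.75 is true
  enrolled full-time: yes → true
Combine:
[1.1.1.1] false AND true = false
[1.1.1] NOT false = true
[1.1] NOT true = false
[1.2.1] true OR false OR false = true
[1.2] NOT true = false
[1] false AND false = false
[2.1] true → false = false
[2.2.2] true AND true = true
[2.2] false OR true = true
[2] false OR true = true
[root] false OR true = true
Overall: true → awarded

Awarded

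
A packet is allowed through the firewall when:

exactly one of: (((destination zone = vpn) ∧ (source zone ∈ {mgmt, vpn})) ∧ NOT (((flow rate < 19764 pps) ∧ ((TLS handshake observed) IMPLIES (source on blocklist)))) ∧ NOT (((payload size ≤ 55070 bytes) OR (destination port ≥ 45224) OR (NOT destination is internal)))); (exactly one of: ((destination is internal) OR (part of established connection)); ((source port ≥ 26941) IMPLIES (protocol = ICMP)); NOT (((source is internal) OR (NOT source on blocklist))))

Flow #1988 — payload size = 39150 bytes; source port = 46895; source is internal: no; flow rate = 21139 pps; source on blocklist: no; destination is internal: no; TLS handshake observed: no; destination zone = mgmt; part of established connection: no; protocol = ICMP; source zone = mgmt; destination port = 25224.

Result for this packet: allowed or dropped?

Allowed

Atomic conditions:
  destination zone = vpn: mgmt == vpn is false
  source zone ∈ {mgmt, vpn}: mgmt is in the set → true
  flow rate < 19764 pps: 21139 < 19764 is false
  TLS handshake observed: no → false
  source on blocklist: no → false
  payload size ≤ 55070 bytes: 39150 ≤ 55070 is true
  destination port ≥ 45224: 25224 ≥ 45224 is false
  NOT destination is internal: no → true
  destination is internal: no → false
  part of established connection: no → false
  source port ≥ 26941: 46895 ≥ 26941 is true
  protocol = ICMP: ICMP == ICMP is true
  source is internal: no → false
  NOT source on blocklist: no → true
Combine:
[1.1] false AND true = false
[1.2.1.2] false → false (antecedent false ⇒ implication holds) = true
[1.2.1] false AND true = false
[1.2] NOT false = true
[1.3.1] true OR false OR true = true
[1.3] NOT true = false
[1] false AND true AND false = false
[2.1] false OR false = false
[2.2] true → true = true
[2.3.1] false OR true = true
[2.3] NOT true = false
[2] exactly-one(false, true, false) = true
[root] exactly-one(false, true) = true
Overall: true → allowed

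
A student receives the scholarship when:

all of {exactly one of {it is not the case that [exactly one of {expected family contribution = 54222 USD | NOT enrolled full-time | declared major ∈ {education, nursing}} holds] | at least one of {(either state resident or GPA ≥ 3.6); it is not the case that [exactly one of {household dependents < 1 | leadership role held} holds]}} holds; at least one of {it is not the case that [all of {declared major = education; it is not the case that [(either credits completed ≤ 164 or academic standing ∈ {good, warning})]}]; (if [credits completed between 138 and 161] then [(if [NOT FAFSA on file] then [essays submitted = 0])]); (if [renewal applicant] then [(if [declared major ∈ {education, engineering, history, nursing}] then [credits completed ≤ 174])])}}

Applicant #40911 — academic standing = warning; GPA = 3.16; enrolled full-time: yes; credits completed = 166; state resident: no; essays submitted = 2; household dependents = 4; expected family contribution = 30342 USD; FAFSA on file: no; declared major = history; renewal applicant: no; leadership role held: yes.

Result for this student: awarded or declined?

Atomic conditions:
  expected family contribution = 54222 USD: 30342 == 54222 is false
  NOT enrolled full-time: yes → false
  declared major ∈ {education, nursing}: history is not in the set → false
  state resident: no → false
  GPA ≥ 3.6: 3.16 ≥ 3.6 is false
  household dependents < 1: 4 < 1 is false
  leadership role held: yes → true
  declared major = education: history == education is false
  credits completed ≤ 164: 166 ≤ 164 is false
  academic standing ∈ {good, warning}: warning is in the set → true
  credits completed between 138 and 161: 166 in [138, 161] is false
  NOT FAFSA on file: no → true
  essays submitted = 0: 2 == 0 is false
  renewal applicant: no → false
  declared major ∈ {education, engineering, history, nursing}: history is in the set → true
  credits completed ≤ 174: 166 ≤ 174 is true
Combine:
[1.1.1] exactly-one(false, false, false) = false
[1.1] NOT false = true
[1.2.1] false OR false = false
[1.2.2.1] exactly-one(false, true) = true
[1.2.2] NOT true = false
[1.2] false OR false = false
[1] exactly-one(true, false) = true
[2.1.1.2.1] false OR true = true
[2.1.1.2] NOT true = false
[2.1.1] false AND false = false
[2.1] NOT false = true
[2.2.2] true → false = false
[2.2] false → false (antecedent false ⇒ implication holds) = true
[2.3.2] true → true = true
[2.3] false → true (antecedent false ⇒ implication holds) = true
[2] true OR true OR true = true
[root] true AND true = true
Overall: true → awarded

Awarded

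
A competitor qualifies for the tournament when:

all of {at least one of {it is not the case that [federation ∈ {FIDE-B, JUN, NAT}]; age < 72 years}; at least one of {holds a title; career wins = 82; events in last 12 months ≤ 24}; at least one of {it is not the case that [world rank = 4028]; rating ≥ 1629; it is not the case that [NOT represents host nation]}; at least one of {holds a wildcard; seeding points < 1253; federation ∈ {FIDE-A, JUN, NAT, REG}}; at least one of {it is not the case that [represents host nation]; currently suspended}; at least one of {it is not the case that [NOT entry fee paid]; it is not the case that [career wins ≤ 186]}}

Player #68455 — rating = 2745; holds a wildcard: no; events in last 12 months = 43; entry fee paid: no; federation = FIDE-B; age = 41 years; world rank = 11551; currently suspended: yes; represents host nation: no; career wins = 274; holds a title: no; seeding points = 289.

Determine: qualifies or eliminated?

Atomic conditions:
  federation ∈ {FIDE-B, JUN, NAT}: FIDE-B is in the set → true
  age < 72 years: 41 < 72 is true
  holds a title: no → false
  career wins = 82: 274 == 82 is false
  events in last 12 months ≤ 24: 43 ≤ 24 is false
  world rank = 4028: 11551 == 4028 is false
  rating ≥ 1629: 2745 ≥ 1629 is true
  NOT represents host nation: no → true
  holds a wildcard: no → false
  seeding points < 1253: 289 < 1253 is true
  federation ∈ {FIDE-A, JUN, NAT, REG}: FIDE-B is not in the set → false
  represents host nation: no → false
  currently suspended: yes → true
  NOT entry fee paid: no → true
  career wins ≤ 186: 274 ≤ 186 is false
Combine:
[1.1] NOT true = false
[1] false OR true = true
[2] false OR false OR false = false
[3.1] NOT false = true
[3.3] NOT true = false
[3] true OR true OR false = true
[4] false OR true OR false = true
[5.1] NOT false = true
[5] true OR true = true
[6.1] NOT true = false
[6.2] NOT false = true
[6] false OR true = true
[root] true AND false AND true AND true AND true AND true = false
Overall: false → eliminated

Eliminated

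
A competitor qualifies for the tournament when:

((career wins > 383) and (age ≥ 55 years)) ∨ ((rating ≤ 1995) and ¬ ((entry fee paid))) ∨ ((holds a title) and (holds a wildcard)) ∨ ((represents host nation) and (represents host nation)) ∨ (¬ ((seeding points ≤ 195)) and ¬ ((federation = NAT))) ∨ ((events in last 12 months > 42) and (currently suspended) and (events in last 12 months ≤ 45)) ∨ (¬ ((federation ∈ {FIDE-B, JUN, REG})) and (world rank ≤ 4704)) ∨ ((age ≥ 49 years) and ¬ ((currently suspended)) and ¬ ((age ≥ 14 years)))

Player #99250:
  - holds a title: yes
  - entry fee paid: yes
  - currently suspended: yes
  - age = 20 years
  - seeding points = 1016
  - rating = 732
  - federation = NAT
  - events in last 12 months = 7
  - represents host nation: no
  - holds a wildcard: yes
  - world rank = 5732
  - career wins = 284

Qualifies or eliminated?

Atomic conditions:
  career wins > 383: 284 > 383 is false
  age ≥ 55 years: 20 ≥ 55 is false
  rating ≤ 1995: 732 ≤ 1995 is true
  entry fee paid: yes → true
  holds a title: yes → true
  holds a wildcard: yes → true
  represents host nation: no → false
  seeding points ≤ 195: 1016 ≤ 195 is false
  federation = NAT: NAT == NAT is true
  events in last 12 months > 42: 7 > 42 is false
  currently suspended: yes → true
  events in last 12 months ≤ 45: 7 ≤ 45 is true
  federation ∈ {FIDE-B, JUN, REG}: NAT is not in the set → false
  world rank ≤ 4704: 5732 ≤ 4704 is false
  age ≥ 49 years: 20 ≥ 49 is false
  age ≥ 14 years: 20 ≥ 14 is true
Combine:
[1] false AND false = false
[2.2] NOT true = false
[2] true AND false = false
[3] true AND true = true
[4] false AND false = false
[5.1] NOT false = true
[5.2] NOT true = false
[5] true AND false = false
[6] false AND true AND true = false
[7.1] NOT false = true
[7] true AND false = false
[8.2] NOT true = false
[8.3] NOT true = false
[8] false AND false AND false = false
[root] false OR false OR true OR false OR false OR false OR false OR false = true
Overall: true → qualifies

Qualifies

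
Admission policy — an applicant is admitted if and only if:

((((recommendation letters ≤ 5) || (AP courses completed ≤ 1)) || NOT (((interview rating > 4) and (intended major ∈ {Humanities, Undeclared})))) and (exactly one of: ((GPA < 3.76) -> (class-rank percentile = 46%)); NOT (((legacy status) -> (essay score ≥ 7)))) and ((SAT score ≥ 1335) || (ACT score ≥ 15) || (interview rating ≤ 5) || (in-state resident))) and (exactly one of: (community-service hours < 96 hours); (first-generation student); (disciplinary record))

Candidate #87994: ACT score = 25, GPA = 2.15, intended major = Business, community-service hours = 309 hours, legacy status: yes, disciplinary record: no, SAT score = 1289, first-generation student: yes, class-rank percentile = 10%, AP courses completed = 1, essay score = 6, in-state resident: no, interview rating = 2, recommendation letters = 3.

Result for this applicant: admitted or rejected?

Atomic conditions:
  recommendation letters ≤ 5: 3 ≤ 5 is true
  AP courses completed ≤ 1: 1 ≤ 1 is true
  interview rating > 4: 2 > 4 is false
  intended major ∈ {Humanities, Undeclared}: Business is not in the set → false
  GPA < 3.76: 2.15 < 3.76 is true
  class-rank percentile = 46%: 10 == 46 is false
  legacy status: yes → true
  essay score ≥ 7: 6 ≥ 7 is false
  SAT score ≥ 1335: 1289 ≥ 1335 is false
  ACT score ≥ 15: 25 ≥ 15 is true
  interview rating ≤ 5: 2 ≤ 5 is true
  in-state resident: no → false
  community-service hours < 96 hours: 309 < 96 is false
  first-generation student: yes → true
  disciplinary record: no → false
Combine:
[1.1.1] true OR true = true
[1.1.2.1] false AND false = false
[1.1.2] NOT false = true
[1.1] true OR true = true
[1.2.1] true → false = false
[1.2.2.1] true → false = false
[1.2.2] NOT false = true
[1.2] exactly-one(false, true) = true
[1.3] false OR true OR true OR false = true
[1] true AND true AND true = true
[2] exactly-one(false, true, false) = true
[root] true AND true = true
Overall: true → admitted

Admitted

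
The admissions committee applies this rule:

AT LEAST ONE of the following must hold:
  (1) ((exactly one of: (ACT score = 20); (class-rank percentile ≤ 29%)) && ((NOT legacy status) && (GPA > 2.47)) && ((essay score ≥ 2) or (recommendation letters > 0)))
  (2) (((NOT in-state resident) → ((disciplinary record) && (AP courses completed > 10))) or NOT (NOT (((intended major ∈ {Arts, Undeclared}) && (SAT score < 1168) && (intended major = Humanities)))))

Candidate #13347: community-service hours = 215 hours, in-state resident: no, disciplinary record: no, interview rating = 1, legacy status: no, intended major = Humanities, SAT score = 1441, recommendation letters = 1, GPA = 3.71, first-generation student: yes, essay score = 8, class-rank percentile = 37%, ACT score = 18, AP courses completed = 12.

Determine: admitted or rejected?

Atomic conditions:
  ACT score = 20: 18 == 20 is false
  class-rank percentile ≤ 29%: 37 ≤ 29 is false
  NOT legacy status: no → true
  GPA > 2.47: 3.71 > 2.47 is true
  essay score ≥ 2: 8 ≥ 2 is true
  recommendation letters > 0: 1 > 0 is true
  NOT in-state resident: no → true
  disciplinary record: no → false
  AP courses completed > 10: 12 > 10 is true
  intended major ∈ {Arts, Undeclared}: Humanities is not in the set → false
  SAT score < 1168: 1441 < 1168 is false
  intended major = Humanities: Humanities == Humanities is true
Combine:
[1.1] exactly-one(false, false) = false
[1.2] true AND true = true
[1.3] true OR true = true
[1] false AND true AND true = false
[2.1.2] false AND true = false
[2.1] true → false = false
[2.2.1.1] false AND false AND true = false
[2.2.1] NOT false = true
[2.2] NOT true = false
[2] false OR false = false
[root] false OR false = false
Overall: false → rejected

Rejected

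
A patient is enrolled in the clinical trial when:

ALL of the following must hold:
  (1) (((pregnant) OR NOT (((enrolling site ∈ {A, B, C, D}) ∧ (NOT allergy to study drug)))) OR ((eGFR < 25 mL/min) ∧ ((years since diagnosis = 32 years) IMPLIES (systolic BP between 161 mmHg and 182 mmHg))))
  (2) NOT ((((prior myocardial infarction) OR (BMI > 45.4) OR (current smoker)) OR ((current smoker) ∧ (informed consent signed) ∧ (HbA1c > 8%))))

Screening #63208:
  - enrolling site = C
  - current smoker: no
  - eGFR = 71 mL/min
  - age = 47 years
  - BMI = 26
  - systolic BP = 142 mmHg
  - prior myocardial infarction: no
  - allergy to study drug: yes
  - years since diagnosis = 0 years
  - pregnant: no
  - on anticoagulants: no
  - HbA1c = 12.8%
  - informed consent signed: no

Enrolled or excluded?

Atomic conditions:
  pregnant: no → false
  enrolling site ∈ {A, B, C, D}: C is in the set → true
  NOT allergy to study drug: yes → false
  eGFR < 25 mL/min: 71 < 25 is false
  years since diagnosis = 32 years: 0 == 32 is false
  systolic BP between 161 mmHg and 182 mmHg: 142 in [161, 182] is false
  prior myocardial infarction: no → false
  BMI > 45.4: 26 > 45.4 is false
  current smoker: no → false
  informed consent signed: no → false
  HbA1c > 8%: 12.8 > 8 is true
Combine:
[1.1.2.1] true AND false = false
[1.1.2] NOT false = true
[1.1] false OR true = true
[1.2.2] false → false (antecedent false ⇒ implication holds) = true
[1.2] false AND true = false
[1] true OR false = true
[2.1.1] false OR false OR false = false
[2.1.2] false AND false AND true = false
[2.1] false OR false = false
[2] NOT false = true
[root] true AND true = true
Overall: true → enrolled

Enrolled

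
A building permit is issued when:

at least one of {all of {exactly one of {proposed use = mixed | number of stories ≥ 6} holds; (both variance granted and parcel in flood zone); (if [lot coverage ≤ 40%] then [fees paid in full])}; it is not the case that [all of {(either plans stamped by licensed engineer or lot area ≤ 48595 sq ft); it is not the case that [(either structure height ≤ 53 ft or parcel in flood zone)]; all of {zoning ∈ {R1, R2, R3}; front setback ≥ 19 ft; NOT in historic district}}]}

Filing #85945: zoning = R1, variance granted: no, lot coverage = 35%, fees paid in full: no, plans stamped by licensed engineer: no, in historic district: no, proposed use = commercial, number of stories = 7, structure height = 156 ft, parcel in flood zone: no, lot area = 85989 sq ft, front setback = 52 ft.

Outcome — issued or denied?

Atomic conditions:
  proposed use = mixed: commercial == mixed is false
  number of stories ≥ 6: 7 ≥ 6 is true
  variance granted: no → false
  parcel in flood zone: no → false
  lot coverage ≤ 40%: 35 ≤ 40 is true
  fees paid in full: no → false
  plans stamped by licensed engineer: no → false
  lot area ≤ 48595 sq ft: 85989 ≤ 48595 is false
  structure height ≤ 53 ft: 156 ≤ 53 is false
  zoning ∈ {R1, R2, R3}: R1 is in the set → true
  front setback ≥ 19 ft: 52 ≥ 19 is true
  NOT in historic district: no → true
Combine:
[1.1] exactly-one(false, true) = true
[1.2] false AND false = false
[1.3] true → false = false
[1] true AND false AND false = false
[2.1.1] false OR false = false
[2.1.2.1] false OR false = false
[2.1.2] NOT false = true
[2.1.3] true AND true AND true = true
[2.1] false AND true AND true = false
[2] NOT false = true
[root] false OR true = true
Overall: true → issued

Issued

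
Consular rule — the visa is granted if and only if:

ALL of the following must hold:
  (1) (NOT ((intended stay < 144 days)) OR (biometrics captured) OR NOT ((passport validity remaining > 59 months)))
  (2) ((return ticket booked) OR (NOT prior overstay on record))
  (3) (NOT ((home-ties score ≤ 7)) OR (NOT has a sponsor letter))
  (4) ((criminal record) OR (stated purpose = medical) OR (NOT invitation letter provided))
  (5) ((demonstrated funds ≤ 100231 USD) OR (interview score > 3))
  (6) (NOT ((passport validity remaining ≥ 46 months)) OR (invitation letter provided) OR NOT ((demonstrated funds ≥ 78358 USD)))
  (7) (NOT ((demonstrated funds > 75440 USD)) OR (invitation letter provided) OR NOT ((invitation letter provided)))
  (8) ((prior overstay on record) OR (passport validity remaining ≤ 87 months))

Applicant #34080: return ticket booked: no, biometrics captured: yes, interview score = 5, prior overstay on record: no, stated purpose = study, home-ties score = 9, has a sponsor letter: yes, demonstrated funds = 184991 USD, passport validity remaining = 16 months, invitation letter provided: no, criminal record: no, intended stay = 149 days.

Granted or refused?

Granted

Atomic conditions:
  intended stay < 144 days: 149 < 144 is false
  biometrics captured: yes → true
  passport validity remaining > 59 months: 16 > 59 is false
  return ticket booked: no → false
  NOT prior overstay on record: no → true
  home-ties score ≤ 7: 9 ≤ 7 is false
  NOT has a sponsor letter: yes → false
  criminal record: no → false
  stated purpose = medical: study == medical is false
  NOT invitation letter provided: no → true
  demonstrated funds ≤ 100231 USD: 184991 ≤ 100231 is false
  interview score > 3: 5 > 3 is true
  passport validity remaining ≥ 46 months: 16 ≥ 46 is false
  invitation letter provided: no → false
  demonstrated funds ≥ 78358 USD: 184991 ≥ 78358 is true
  demonstrated funds > 75440 USD: 184991 > 75440 is true
  prior overstay on record: no → false
  passport validity remaining ≤ 87 months: 16 ≤ 87 is true
Combine:
[1.1] NOT false = true
[1.3] NOT false = true
[1] true OR true OR true = true
[2] false OR true = true
[3.1] NOT false = true
[3] true OR false = true
[4] false OR false OR true = true
[5] false OR true = true
[6.1] NOT false = true
[6.3] NOT true = false
[6] true OR false OR false = true
[7.1] NOT true = false
[7.3] NOT false = true
[7] false OR false OR true = true
[8] false OR true = true
[root] true AND true AND true AND true AND true AND true AND true AND true = true
Overall: true → granted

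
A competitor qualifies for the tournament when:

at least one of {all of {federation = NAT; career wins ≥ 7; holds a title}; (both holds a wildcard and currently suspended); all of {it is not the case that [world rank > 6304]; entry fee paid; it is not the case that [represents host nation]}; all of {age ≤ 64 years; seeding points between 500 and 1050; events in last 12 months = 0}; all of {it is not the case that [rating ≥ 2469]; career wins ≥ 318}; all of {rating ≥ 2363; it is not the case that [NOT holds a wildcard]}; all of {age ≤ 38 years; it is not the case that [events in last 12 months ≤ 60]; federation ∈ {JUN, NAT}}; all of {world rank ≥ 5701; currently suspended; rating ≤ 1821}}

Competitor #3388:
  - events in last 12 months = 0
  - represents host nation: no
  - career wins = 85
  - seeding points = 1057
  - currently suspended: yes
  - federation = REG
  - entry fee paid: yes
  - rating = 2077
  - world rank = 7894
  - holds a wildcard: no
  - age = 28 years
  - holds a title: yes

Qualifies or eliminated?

Eliminated

Atomic conditions:
  federation = NAT: REG == NAT is false
  career wins ≥ 7: 85 ≥ 7 is true
  holds a title: yes → true
  holds a wildcard: no → false
  currently suspended: yes → true
  world rank > 6304: 7894 > 6304 is true
  entry fee paid: yes → true
  represents host nation: no → false
  age ≤ 64 years: 28 ≤ 64 is true
  seeding points between 500 and 1050: 1057 in [500, 1050] is false
  events in last 12 months = 0: 0 == 0 is true
  rating ≥ 2469: 2077 ≥ 2469 is false
  career wins ≥ 318: 85 ≥ 318 is false
  rating ≥ 2363: 2077 ≥ 2363 is false
  NOT holds a wildcard: no → true
  age ≤ 38 years: 28 ≤ 38 is true
  events in last 12 months ≤ 60: 0 ≤ 60 is true
  federation ∈ {JUN, NAT}: REG is not in the set → false
  world rank ≥ 5701: 7894 ≥ 5701 is true
  rating ≤ 1821: 2077 ≤ 1821 is false
Combine:
[1] false AND true AND true = false
[2] false AND true = false
[3.1] NOT true = false
[3.3] NOT false = true
[3] false AND true AND true = false
[4] true AND false AND true = false
[5.1] NOT false = true
[5] true AND false = false
[6.2] NOT true = false
[6] false AND false = false
[7.2] NOT true = false
[7] true AND false AND false = false
[8] true AND true AND false = false
[root] false OR false OR false OR false OR false OR false OR false OR false = false
Overall: false → eliminated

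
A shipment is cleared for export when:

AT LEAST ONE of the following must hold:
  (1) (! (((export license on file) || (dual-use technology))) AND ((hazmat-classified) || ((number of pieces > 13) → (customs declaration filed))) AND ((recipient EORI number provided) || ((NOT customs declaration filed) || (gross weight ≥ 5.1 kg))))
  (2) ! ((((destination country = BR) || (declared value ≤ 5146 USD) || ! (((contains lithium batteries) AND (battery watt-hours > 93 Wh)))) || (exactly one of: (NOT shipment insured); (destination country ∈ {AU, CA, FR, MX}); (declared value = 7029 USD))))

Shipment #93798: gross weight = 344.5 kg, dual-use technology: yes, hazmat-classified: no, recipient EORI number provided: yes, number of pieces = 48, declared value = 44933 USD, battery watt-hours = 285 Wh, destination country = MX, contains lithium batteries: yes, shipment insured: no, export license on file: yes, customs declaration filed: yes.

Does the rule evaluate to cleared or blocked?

Atomic conditions:
  export license on file: yes → true
  dual-use technology: yes → true
  hazmat-classified: no → false
  number of pieces > 13: 48 > 13 is true
  customs declaration filed: yes → true
  recipient EORI number provided: yes → true
  NOT customs declaration filed: yes → false
  gross weight ≥ 5.1 kg: 344.5 ≥ 5.1 is true
  destination country = BR: MX == BR is false
  declared value ≤ 5146 USD: 44933 ≤ 5146 is false
  contains lithium batteries: yes → true
  battery watt-hours > 93 Wh: 285 > 93 is true
  NOT shipment insured: no → true
  destination country ∈ {AU, CA, FR, MX}: MX is in the set → true
  declared value = 7029 USD: 44933 == 7029 is false
Combine:
[1.1.1] true OR true = true
[1.1] NOT true = false
[1.2.2] true → true = true
[1.2] false OR true = true
[1.3.2] false OR true = true
[1.3] true OR true = true
[1] false AND true AND true = false
[2.1.1.3.1] true AND true = true
[2.1.1.3] NOT true = false
[2.1.1] false OR false OR false = false
[2.1.2] exactly-one(true, true, false) = false
[2.1] false OR false = false
[2] NOT false = true
[root] false OR true = true
Overall: true → cleared

Cleared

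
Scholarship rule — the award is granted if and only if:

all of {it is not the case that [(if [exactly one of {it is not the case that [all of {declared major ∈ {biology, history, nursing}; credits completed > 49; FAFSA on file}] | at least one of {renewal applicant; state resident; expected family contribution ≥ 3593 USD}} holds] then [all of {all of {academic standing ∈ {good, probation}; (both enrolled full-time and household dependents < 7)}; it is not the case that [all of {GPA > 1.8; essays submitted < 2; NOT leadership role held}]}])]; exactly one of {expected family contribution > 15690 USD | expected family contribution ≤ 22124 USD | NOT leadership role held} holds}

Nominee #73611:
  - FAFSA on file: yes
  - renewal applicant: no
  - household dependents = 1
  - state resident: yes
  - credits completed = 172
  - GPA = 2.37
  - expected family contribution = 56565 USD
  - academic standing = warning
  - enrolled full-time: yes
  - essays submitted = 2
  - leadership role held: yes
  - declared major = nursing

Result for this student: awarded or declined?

Awarded

Atomic conditions:
  declared major ∈ {biology, history, nursing}: nursing is in the set → true
  credits completed > 49: 172 > 49 is true
  FAFSA on file: yes → true
  renewal applicant: no → false
  state resident: yes → true
  expected family contribution ≥ 3593 USD: 56565 ≥ 3593 is true
  academic standing ∈ {good, probation}: warning is not in the set → false
  enrolled full-time: yes → true
  household dependents < 7: 1 < 7 is true
  GPA > 1.8: 2.37 > 1.8 is true
  essays submitted < 2: 2 < 2 is false
  NOT leadership role held: yes → false
  expected family contribution > 15690 USD: 56565 > 15690 is true
  expected family contribution ≤ 22124 USD: 56565 ≤ 22124 is false
Combine:
[1.1.1.1.1] true AND true AND true = true
[1.1.1.1] NOT true = false
[1.1.1.2] false OR true OR true = true
[1.1.1] exactly-one(false, true) = true
[1.1.2.1.2] true AND true = true
[1.1.2.1] false AND true = false
[1.1.2.2.1] true AND false AND false = false
[1.1.2.2] NOT false = true
[1.1.2] false AND true = false
[1.1] true → false = false
[1] NOT false = true
[2] exactly-one(true, false, false) = true
[root] true AND true = true
Overall: true → awarded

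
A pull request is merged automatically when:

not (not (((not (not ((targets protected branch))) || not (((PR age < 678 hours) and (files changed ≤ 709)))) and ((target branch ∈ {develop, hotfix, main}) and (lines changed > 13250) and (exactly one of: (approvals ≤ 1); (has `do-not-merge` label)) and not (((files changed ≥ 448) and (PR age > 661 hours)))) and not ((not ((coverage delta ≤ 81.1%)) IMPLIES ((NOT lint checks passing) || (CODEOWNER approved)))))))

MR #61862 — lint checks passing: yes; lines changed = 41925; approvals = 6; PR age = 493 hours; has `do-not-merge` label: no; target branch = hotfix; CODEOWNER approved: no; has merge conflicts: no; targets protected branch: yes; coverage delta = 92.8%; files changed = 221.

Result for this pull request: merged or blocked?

Blocked

Atomic conditions:
  targets protected branch: yes → true
  PR age < 678 hours: 493 < 678 is true
  files changed ≤ 709: 221 ≤ 709 is true
  target branch ∈ {develop, hotfix, main}: hotfix is in the set → true
  lines changed > 13250: 41925 > 13250 is true
  approvals ≤ 1: 6 ≤ 1 is false
  has `do-not-merge` label: no → false
  files changed ≥ 448: 221 ≥ 448 is false
  PR age > 661 hours: 493 > 661 is false
  coverage delta ≤ 81.1%: 92.8 ≤ 81.1 is false
  NOT lint checks passing: yes → false
  CODEOWNER approved: no → false
Combine:
[1.1.1.1.1] NOT true = false
[1.1.1.1] NOT false = true
[1.1.1.2.1] true AND true = true
[1.1.1.2] NOT true = false
[1.1.1] true OR false = true
[1.1.2.3] exactly-one(false, false) = false
[1.1.2.4.1] false AND false = false
[1.1.2.4] NOT false = true
[1.1.2] true AND true AND false AND true = false
[1.1.3.1.1] NOT false = true
[1.1.3.1.2] false OR false = false
[1.1.3.1] true → false = false
[1.1.3] NOT false = true
[1.1] true AND false AND true = false
[1] NOT false = true
[root] NOT true = false
Overall: false → blocked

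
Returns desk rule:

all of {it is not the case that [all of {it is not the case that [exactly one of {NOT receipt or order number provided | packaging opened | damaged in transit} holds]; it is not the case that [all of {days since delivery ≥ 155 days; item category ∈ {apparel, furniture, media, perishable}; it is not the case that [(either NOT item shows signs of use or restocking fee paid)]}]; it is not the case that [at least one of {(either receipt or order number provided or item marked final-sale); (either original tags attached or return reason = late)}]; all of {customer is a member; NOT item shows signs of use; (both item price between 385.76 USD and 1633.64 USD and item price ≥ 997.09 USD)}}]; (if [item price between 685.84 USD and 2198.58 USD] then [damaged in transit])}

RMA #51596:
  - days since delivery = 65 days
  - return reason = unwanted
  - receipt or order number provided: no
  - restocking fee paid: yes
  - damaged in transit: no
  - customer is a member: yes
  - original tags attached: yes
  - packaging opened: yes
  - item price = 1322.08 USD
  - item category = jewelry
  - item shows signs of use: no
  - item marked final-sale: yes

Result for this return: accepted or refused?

Atomic conditions:
  NOT receipt or order number provided: no → true
  packaging opened: yes → true
  damaged in transit: no → false
  days since delivery ≥ 155 days: 65 ≥ 155 is false
  item category ∈ {apparel, furniture, media, perishable}: jewelry is not in the set → false
  NOT item shows signs of use: no → true
  restocking fee paid: yes → true
  receipt or order number provided: no → false
  item marked final-sale: yes → true
  original tags attached: yes → true
  return reason = late: unwanted == late is false
  customer is a member: yes → true
  item price between 385.76 USD and 1633.64 USD: 1322.08 in [385.76, 1633.64] is true
  item price ≥ 997.09 USD: 1322.08 ≥ 997.09 is true
  item price between 685.84 USD and 2198.58 USD: 1322.08 in [685.84, 2198.58] is true
Combine:
[1.1.1.1] exactly-one(true, true, false) = false
[1.1.1] NOT false = true
[1.1.2.1.3.1] true OR true = true
[1.1.2.1.3] NOT true = false
[1.1.2.1] false AND false AND false = false
[1.1.2] NOT false = true
[1.1.3.1.1] false OR true = true
[1.1.3.1.2] true OR false = true
[1.1.3.1] true OR true = true
[1.1.3] NOT true = false
[1.1.4.3] true AND true = true
[1.1.4] true AND true AND true = true
[1.1] true AND true AND false AND true = false
[1] NOT false = true
[2] true → false = false
[root] true AND false = false
Overall: false → refused

Refused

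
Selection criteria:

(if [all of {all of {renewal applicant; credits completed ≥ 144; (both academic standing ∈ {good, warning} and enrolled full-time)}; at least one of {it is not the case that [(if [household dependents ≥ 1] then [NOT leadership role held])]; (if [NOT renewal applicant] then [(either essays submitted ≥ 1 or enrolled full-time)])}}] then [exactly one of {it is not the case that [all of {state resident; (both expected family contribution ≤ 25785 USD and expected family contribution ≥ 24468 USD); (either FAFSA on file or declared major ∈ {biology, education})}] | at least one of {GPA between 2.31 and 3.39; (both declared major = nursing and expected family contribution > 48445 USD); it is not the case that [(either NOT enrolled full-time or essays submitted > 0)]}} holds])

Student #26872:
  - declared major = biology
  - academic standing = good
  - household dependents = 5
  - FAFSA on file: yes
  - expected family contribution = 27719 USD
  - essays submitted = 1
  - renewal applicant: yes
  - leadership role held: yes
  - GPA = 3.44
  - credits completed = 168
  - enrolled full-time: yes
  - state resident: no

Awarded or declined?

Atomic conditions:
  renewal applicant: yes → true
  credits completed ≥ 144: 168 ≥ 144 is true
  academic standing ∈ {good, warning}: good is in the set → true
  enrolled full-time: yes → true
  household dependents ≥ 1: 5 ≥ 1 is true
  NOT leadership role held: yes → false
  NOT renewal applicant: yes → false
  essays submitted ≥ 1: 1 ≥ 1 is true
  state resident: no → false
  expected family contribution ≤ 25785 USD: 27719 ≤ 25785 is false
  expected family contribution ≥ 24468 USD: 27719 ≥ 24468 is true
  FAFSA on file: yes → true
  declared major ∈ {biology, education}: biology is in the set → true
  GPA between 2.31 and 3.39: 3.44 in [2.31, 3.39] is false
  declared major = nursing: biology == nursing is false
  expected family contribution > 48445 USD: 27719 > 48445 is false
  NOT enrolled full-time: yes → false
  essays submitted > 0: 1 > 0 is true
Combine:
[1.1.3] true AND true = true
[1.1] true AND true AND true = true
[1.2.1.1] true → false = false
[1.2.1] NOT false = true
[1.2.2.2] true OR true = true
[1.2.2] false → true (antecedent false ⇒ implication holds) = true
[1.2] true OR true = true
[1] true AND true = true
[2.1.1.2] false AND true = false
[2.1.1.3] true OR true = true
[2.1.1] false AND false AND true = false
[2.1] NOT false = true
[2.2.2] false AND false = false
[2.2.3.1] false OR true = true
[2.2.3] NOT true = false
[2.2] false OR false OR false = false
[2] exactly-one(true, false) = true
[root] true → true = true
Overall: true → awarded

Awarded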